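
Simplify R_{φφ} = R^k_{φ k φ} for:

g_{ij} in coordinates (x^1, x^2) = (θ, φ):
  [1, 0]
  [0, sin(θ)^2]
Non-zero Christoffel symbols (Γ^k_{ij} = Γ^k_{ji}):
Γ^θ_{φ φ} = -sin(2*θ)/2
Γ^φ_{θ φ} = 1/tan(θ)
R^θ_{φ θ φ} = ∂_θ Γ^θ_{φ φ} - ∂_φ Γ^θ_{φ θ} + Γ^θ_{θ m} Γ^m_{φ φ} - Γ^θ_{φ m} Γ^m_{φ θ}
  = (-cos(2*θ)) - (0) + (0) - (-cos(θ)^2) = sin(θ)^2
R^φ_{φ φ φ} = 0 (a repeated index in an antisymmetric pair)
R_{φφ} = R^θ_{φ θ φ} + R^φ_{φ φ φ} = (sin(θ)^2) + (0) = sin(θ)^2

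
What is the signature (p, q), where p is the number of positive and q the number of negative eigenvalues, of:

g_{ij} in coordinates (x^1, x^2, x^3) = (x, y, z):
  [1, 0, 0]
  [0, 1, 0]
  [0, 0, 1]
The metric is diagonal, so its eigenvalues are the diagonal entries: 1, 1, 1 (at a generic point, where coordinate-dependent entries are positive).
3 positive, 0 negative.
(3, 0) - Riemannian (positive definite)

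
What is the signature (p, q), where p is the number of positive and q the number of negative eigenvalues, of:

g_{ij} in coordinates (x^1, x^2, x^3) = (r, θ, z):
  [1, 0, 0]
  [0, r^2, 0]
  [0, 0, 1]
The metric is diagonal, so its eigenvalues are the diagonal entries: 1, r^2, 1 (at a generic point, where coordinate-dependent entries are positive).
3 positive, 0 negative.
(3, 0) - Riemannian (positive definite)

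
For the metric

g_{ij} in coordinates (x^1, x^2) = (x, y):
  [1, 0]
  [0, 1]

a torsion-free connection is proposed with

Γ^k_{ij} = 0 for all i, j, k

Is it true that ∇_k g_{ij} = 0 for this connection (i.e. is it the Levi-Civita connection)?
Using ∇_k g_{ij} = ∂_k g_{ij} - Γ^m_{ki} g_{mj} - Γ^m_{kj} g_{im}:
e.g. ∇_y g_{xy} = (0) - (0) - (0) = 0
Every component ∇_k g_{ij} vanishes: the connection is metric compatible.
Yes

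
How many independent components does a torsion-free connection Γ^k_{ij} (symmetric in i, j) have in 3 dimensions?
Γ^k_{ij} has n choices for the upper index and n(n+1)/2 independent symmetric lower index pairs.
Total = 3 × 3×4/2 = 3 × 6 = 18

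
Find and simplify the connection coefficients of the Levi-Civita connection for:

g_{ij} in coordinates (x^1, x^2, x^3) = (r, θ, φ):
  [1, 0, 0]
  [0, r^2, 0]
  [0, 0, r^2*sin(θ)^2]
Using Γ^k_{ij} = (1/2) g^{km} (∂_i g_{mj} + ∂_j g_{mi} - ∂_m g_{ij}); the metric is diagonal, so only the m = k term contributes.
Non-zero symbols (using the symmetry Γ^k_{ij} = Γ^k_{ji}):
Γ^r_{θ θ} = (1/2) g^{rr} (∂_θ g_{rθ} + ∂_θ g_{rθ} - ∂_r g_{θθ}) = (1/2)(1)((0) + (0) - (2*r)) = -r
Γ^r_{φ φ} = (1/2) g^{rr} (∂_φ g_{rφ} + ∂_φ g_{rφ} - ∂_r g_{φφ}) = (1/2)(1)((0) + (0) - (2*r*sin(θ)^2)) = -r*sin(θ)^2
Γ^θ_{r θ} = (1/2) g^{θθ} (∂_r g_{θθ} + ∂_θ g_{θr} - ∂_θ g_{rθ}) = (1/2)(1/r^2)((2*r) + (0) - (0)) = 1/r
Γ^θ_{φ φ} = (1/2) g^{θθ} (∂_φ g_{θφ} + ∂_φ g_{θφ} - ∂_θ g_{φφ}) = (1/2)(1/r^2)((0) + (0) - (r^2*sin(2*θ))) = -sin(2*θ)/2
Γ^φ_{r φ} = (1/2) g^{φφ} (∂_r g_{φφ} + ∂_φ g_{φr} - ∂_φ g_{rφ}) = (1/2)(1/(r^2*sin(θ)^2))((2*r*sin(θ)^2) + (0) - (0)) = 1/r
Γ^φ_{θ φ} = (1/2) g^{φφ} (∂_θ g_{φφ} + ∂_φ g_{φθ} - ∂_φ g_{θφ}) = (1/2)(1/(r^2*sin(θ)^2))((r^2*sin(2*θ)) + (0) - (0)) = 1/tan(θ)
All other Christoffel symbols are zero.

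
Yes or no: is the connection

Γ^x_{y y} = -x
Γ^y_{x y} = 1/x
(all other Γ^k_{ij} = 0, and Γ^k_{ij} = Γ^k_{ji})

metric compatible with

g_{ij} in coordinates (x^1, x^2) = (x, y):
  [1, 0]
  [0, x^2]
Using ∇_k g_{ij} = ∂_k g_{ij} - Γ^m_{ki} g_{mj} - Γ^m_{kj} g_{im}:
e.g. ∇_x g_{yy} = (2*x) - (x) - (x) = 0
Every component ∇_k g_{ij} vanishes: the connection is metric compatible.
Yes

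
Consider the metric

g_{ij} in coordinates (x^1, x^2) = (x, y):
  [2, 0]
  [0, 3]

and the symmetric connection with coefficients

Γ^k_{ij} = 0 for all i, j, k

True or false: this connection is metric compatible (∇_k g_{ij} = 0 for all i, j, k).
Using ∇_k g_{ij} = ∂_k g_{ij} - Γ^m_{ki} g_{mj} - Γ^m_{kj} g_{im}:
e.g. ∇_x g_{yy} = (0) - (0) - (0) = 0
Every component ∇_k g_{ij} vanishes: the connection is metric compatible.
True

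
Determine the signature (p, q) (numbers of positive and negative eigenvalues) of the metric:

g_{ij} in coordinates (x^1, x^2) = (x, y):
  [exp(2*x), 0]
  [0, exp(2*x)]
The metric is diagonal, so its eigenvalues are the diagonal entries: exp(2*x), exp(2*x) (at a generic point, where coordinate-dependent entries are positive).
2 positive, 0 negative.
(2, 0) - Riemannian (positive definite)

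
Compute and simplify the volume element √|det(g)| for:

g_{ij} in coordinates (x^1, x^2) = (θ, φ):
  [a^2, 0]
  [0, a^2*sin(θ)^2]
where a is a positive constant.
det(g) = a^4*sin(θ)^2
√|det(g)| = a^2*sin(θ) (taking 0 < θ < π so that |sin(θ)| = sin(θ))
Volume element: dV = a^2*sin(θ) dθ dφ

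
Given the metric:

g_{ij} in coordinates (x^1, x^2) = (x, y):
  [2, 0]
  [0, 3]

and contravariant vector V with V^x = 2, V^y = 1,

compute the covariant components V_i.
V_i = g_{ij} V^j:
V_x = (2)(2) + (0)(1) = 4
V_y = (0)(2) + (3)(1) = 3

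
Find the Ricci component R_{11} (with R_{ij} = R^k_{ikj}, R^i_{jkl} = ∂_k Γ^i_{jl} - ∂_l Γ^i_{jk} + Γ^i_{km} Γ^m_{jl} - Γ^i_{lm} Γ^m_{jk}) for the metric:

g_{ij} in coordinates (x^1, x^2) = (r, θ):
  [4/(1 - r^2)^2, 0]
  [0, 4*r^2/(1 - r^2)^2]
Non-zero Christoffel symbols (Γ^k_{ij} = Γ^k_{ji}):
Γ^r_{r r} = 2*r/(1 - r^2)
Γ^r_{θ θ} = (r^3 + r)/(r^2 - 1)
Γ^θ_{r θ} = (-r^2 - 1)/(r^3 - r)
R^r_{r r r} = 0 (a repeated index in an antisymmetric pair)
R^θ_{r θ r} = ∂_θ Γ^θ_{r r} - ∂_r Γ^θ_{r θ} + Γ^θ_{θ m} Γ^m_{r r} - Γ^θ_{r m} Γ^m_{r θ}
  = (0) - ((r^4 + 4*r^2 - 1)/(r^3 - r)^2) + (2*(r^2 + 1)/(r^2 - 1)^2) - ((r^2 + 1)^2/(r^3 - r)^2) = -4/(r^2 - 1)^2
R_{rr} = R^r_{r r r} + R^θ_{r θ r} = (0) + (-4/(r^2 - 1)^2) = -4/(r^2 - 1)^2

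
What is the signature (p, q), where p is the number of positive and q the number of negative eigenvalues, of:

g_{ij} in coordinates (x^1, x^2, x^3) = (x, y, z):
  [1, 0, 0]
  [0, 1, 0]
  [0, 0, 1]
The metric is diagonal, so its eigenvalues are the diagonal entries: 1, 1, 1 (at a generic point, where coordinate-dependent entries are positive).
3 positive, 0 negative.
(3, 0) - Riemannian (positive definite)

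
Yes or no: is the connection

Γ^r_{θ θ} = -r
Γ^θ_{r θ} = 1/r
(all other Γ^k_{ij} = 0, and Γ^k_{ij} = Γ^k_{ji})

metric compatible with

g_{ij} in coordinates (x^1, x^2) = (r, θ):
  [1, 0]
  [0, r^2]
Using ∇_k g_{ij} = ∂_k g_{ij} - Γ^m_{ki} g_{mj} - Γ^m_{kj} g_{im}:
e.g. ∇_r g_{θθ} = (2*r) - (r) - (r) = 0
Every component ∇_k g_{ij} vanishes: the connection is metric compatible.
Yes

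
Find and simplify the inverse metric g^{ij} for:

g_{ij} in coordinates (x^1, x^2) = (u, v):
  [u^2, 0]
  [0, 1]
The metric is diagonal, so g^{ij} is diagonal with entries 1/g_{ii}: diag(1/(u^2), 1).
g^{ij}:
  [1/u^2, 0]
  [0, 1]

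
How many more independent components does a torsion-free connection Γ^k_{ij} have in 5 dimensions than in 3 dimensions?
Independent components in n dimensions: n × n(n+1)/2 = n^2(n+1)/2.
5D: 5 × 15 = 75
3D: 3 × 6 = 18
Difference = 75 - 18 = 57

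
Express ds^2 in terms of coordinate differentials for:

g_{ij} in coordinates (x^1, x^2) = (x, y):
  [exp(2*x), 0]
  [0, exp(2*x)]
ds^2 = g_{ij} dx^i dx^j; only the non-zero components contribute.
ds^2 = exp(2*x) dx^2 + exp(2*x) dy^2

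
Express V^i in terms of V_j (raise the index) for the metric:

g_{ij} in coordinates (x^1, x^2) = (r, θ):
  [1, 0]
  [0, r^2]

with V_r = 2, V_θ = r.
Inverse metric (diagonal): g^{rr} = 1, g^{θθ} = 1/r^2
V^i = g^{ij} V_j:
V^r = (1)(2) + (0)(r) = 2
V^θ = (0)(2) + (1/r^2)(r) = 1/r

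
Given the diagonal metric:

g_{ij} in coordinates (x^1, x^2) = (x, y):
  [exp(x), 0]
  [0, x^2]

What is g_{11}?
With x^1 = x, x^2 = y, g_{11} = g_{xx} is the row-1, column-1 entry of the matrix.
g_{11} = exp(x)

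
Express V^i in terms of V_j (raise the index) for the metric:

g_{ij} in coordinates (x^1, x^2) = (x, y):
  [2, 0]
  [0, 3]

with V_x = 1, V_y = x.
Inverse metric (diagonal): g^{xx} = 1/2, g^{yy} = 1/3
V^i = g^{ij} V_j:
V^x = (1/2)(1) + (0)(x) = 1/2
V^y = (0)(1) + (1/3)(x) = x/3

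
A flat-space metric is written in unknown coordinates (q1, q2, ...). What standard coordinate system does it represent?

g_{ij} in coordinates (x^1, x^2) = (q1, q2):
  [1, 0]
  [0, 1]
All components are constant and the metric is the identity, i.e. orthonormal rectilinear coordinates.
Cartesian (2D) coordinates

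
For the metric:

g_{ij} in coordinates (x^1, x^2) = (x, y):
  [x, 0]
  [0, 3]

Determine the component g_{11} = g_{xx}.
With x^1 = x, x^2 = y, g_{11} = g_{xx} is the row-1, column-1 entry of the matrix.
g_{11} = x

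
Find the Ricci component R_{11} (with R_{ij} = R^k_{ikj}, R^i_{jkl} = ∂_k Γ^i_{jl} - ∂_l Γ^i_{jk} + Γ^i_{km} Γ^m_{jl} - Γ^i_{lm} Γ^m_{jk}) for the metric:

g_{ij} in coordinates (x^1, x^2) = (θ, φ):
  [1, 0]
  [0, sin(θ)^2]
Non-zero Christoffel symbols (Γ^k_{ij} = Γ^k_{ji}):
Γ^θ_{φ φ} = -sin(2*θ)/2
Γ^φ_{θ φ} = 1/tan(θ)
R^θ_{θ θ θ} = 0 (a repeated index in an antisymmetric pair)
R^φ_{θ φ θ} = ∂_φ Γ^φ_{θ θ} - ∂_θ Γ^φ_{θ φ} + Γ^φ_{φ m} Γ^m_{θ θ} - Γ^φ_{θ m} Γ^m_{θ φ}
  = (0) - (-1/sin(θ)^2) + (0) - (1/tan(θ)^2) = 1
R_{θθ} = R^θ_{θ θ θ} + R^φ_{θ φ θ} = (0) + (1) = 1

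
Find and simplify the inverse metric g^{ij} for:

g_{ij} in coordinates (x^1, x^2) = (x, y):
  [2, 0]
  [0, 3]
The metric is diagonal, so g^{ij} is diagonal with entries 1/g_{ii}: diag(1/2, 1/3).
g^{ij}:
  [1/2, 0]
  [0, 1/3]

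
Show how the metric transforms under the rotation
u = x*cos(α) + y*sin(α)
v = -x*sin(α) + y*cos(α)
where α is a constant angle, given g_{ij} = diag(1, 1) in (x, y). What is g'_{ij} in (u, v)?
Invert the transformation: x = u*cos(α) - v*sin(α), y = u*sin(α) + v*cos(α)
g'_{ij} = (∂x^k/∂x'^i)(∂x^l/∂x'^j) g_{kl}; with g_{kl} = δ_{kl} this is Σ_k (∂x^k/∂x'^i)(∂x^k/∂x'^j).
Jacobian: ∂x/∂u = cos(α), ∂x/∂v = -sin(α), ∂y/∂u = sin(α), ∂y/∂v = cos(α)
g'_{uu} = (cos(α))(cos(α)) + (sin(α))(sin(α)) = 1
g'_{uv} = (cos(α))(-sin(α)) + (sin(α))(cos(α)) = 0
g'_{vv} = (-sin(α))(-sin(α)) + (cos(α))(cos(α)) = 1
g'_{ij} = diag(1, 1)
The Euclidean metric is invariant under rotations.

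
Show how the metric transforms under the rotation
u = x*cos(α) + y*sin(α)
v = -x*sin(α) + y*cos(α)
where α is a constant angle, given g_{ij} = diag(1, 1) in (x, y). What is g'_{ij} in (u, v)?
Invert the transformation: x = u*cos(α) - v*sin(α), y = u*sin(α) + v*cos(α)
g'_{ij} = (∂x^k/∂x'^i)(∂x^l/∂x'^j) g_{kl}; with g_{kl} = δ_{kl} this is Σ_k (∂x^k/∂x'^i)(∂x^k/∂x'^j).
Jacobian: ∂x/∂u = cos(α), ∂x/∂v = -sin(α), ∂y/∂u = sin(α), ∂y/∂v = cos(α)
g'_{uu} = (cos(α))(cos(α)) + (sin(α))(sin(α)) = 1
g'_{uv} = (cos(α))(-sin(α)) + (sin(α))(cos(α)) = 0
g'_{vv} = (-sin(α))(-sin(α)) + (cos(α))(cos(α)) = 1
g'_{ij} = diag(1, 1)
The Euclidean metric is invariant under rotations.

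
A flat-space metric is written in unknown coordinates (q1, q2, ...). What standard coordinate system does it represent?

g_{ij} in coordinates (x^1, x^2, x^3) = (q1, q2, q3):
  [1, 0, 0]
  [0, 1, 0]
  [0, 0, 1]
All components are constant and the metric is the identity, i.e. orthonormal rectilinear coordinates.
Cartesian (3D) coordinates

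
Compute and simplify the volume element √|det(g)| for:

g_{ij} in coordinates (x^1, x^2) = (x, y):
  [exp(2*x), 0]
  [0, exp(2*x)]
det(g) = exp(4*x)
√|det(g)| = exp(2*x)
Volume element: dV = exp(2*x) dx dy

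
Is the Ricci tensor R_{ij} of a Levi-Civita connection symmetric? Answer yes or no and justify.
R_{ij} = R^k_{ikj}; the pair symmetry R_{kilj} = R_{ljki} gives R_{ij} = R_{ji}.
Yes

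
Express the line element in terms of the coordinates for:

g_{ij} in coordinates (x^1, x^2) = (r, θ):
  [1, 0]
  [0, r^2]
ds^2 = g_{ij} dx^i dx^j; only the non-zero components contribute.
ds^2 = dr^2 + r^2 dθ^2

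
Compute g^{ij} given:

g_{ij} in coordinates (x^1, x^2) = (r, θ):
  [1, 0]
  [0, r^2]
The metric is diagonal, so g^{ij} is diagonal with entries 1/g_{ii}: diag(1, 1/(r^2)).
g^{ij}:
  [1, 0]
  [0, 1/r^2]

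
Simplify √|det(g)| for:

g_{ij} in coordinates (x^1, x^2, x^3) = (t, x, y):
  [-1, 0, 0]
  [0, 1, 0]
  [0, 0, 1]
det(g) = -1
√|det(g)| = 1
Volume element: dV = 1 dt dx dy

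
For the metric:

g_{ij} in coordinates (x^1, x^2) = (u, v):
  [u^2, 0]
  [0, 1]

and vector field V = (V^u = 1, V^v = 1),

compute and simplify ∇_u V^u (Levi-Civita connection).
Non-zero Christoffel symbols:
Γ^u_{u u} = 1/u
∇_u V^u = ∂_u V^u + Γ^u_{u j} V^j
  = (0) + (1/u)(1) + (0)(1)
  = 1/u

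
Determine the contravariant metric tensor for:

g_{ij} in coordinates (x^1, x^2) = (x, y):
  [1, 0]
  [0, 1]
The metric is diagonal, so g^{ij} is diagonal with entries 1/g_{ii}: diag(1, 1).
g^{ij}:
  [1, 0]
  [0, 1]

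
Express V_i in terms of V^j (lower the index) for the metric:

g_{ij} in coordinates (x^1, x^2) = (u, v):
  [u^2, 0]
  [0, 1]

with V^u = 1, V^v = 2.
V_i = g_{ij} V^j:
V_u = (u^2)(1) + (0)(2) = u^2
V_v = (0)(1) + (1)(2) = 2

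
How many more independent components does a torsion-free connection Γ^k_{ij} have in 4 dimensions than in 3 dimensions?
Independent components in n dimensions: n × n(n+1)/2 = n^2(n+1)/2.
4D: 4 × 10 = 40
3D: 3 × 6 = 18
Difference = 40 - 18 = 22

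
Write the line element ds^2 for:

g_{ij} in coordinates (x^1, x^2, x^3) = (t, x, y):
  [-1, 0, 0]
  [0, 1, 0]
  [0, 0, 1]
ds^2 = g_{ij} dx^i dx^j; only the non-zero components contribute.
ds^2 = -dt^2 + dx^2 + dy^2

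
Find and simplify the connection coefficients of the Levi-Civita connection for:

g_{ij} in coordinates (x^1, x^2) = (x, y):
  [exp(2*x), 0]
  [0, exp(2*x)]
Using Γ^k_{ij} = (1/2) g^{km} (∂_i g_{mj} + ∂_j g_{mi} - ∂_m g_{ij}); the metric is diagonal, so only the m = k term contributes.
Non-zero symbols (using the symmetry Γ^k_{ij} = Γ^k_{ji}):
Γ^x_{x x} = (1/2) g^{xx} (∂_x g_{xx} + ∂_x g_{xx} - ∂_x g_{xx}) = (1/2)(exp(-2*x))((2*exp(2*x)) + (2*exp(2*x)) - (2*exp(2*x))) = 1
Γ^x_{y y} = (1/2) g^{xx} (∂_y g_{xy} + ∂_y g_{xy} - ∂_x g_{yy}) = (1/2)(exp(-2*x))((0) + (0) - (2*exp(2*x))) = -1
Γ^y_{x y} = (1/2) g^{yy} (∂_x g_{yy} + ∂_y g_{yx} - ∂_y g_{xy}) = (1/2)(exp(-2*x))((2*exp(2*x)) + (0) - (0)) = 1
All other Christoffel symbols are zero.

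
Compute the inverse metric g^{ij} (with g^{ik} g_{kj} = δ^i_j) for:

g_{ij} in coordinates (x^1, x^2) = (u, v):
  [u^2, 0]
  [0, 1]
The metric is diagonal, so g^{ij} is diagonal with entries 1/g_{ii}: diag(1/(u^2), 1).
g^{ij}:
  [1/u^2, 0]
  [0, 1]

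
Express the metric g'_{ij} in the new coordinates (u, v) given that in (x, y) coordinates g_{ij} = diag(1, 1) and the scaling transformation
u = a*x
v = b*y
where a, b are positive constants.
Invert the transformation: x = u/a, y = v/b
g'_{ij} = (∂x^k/∂x'^i)(∂x^l/∂x'^j) g_{kl}; with g_{kl} = δ_{kl} this is Σ_k (∂x^k/∂x'^i)(∂x^k/∂x'^j).
Jacobian: ∂x/∂u = 1/a, ∂x/∂v = 0, ∂y/∂u = 0, ∂y/∂v = 1/b
g'_{uu} = (1/a)(1/a) + (0)(0) = 1/a^2
g'_{uv} = (1/a)(0) + (0)(1/b) = 0
g'_{vv} = (0)(0) + (1/b)(1/b) = 1/b^2
g'_{ij} = diag(1/a^2, 1/b^2)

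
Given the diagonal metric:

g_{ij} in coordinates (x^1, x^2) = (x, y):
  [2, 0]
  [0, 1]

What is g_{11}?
With x^1 = x, x^2 = y, g_{11} = g_{xx} is the row-1, column-1 entry of the matrix.
g_{11} = 2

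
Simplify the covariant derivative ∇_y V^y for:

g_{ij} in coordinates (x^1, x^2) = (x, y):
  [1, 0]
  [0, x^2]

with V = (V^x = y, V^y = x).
Non-zero Christoffel symbols:
Γ^x_{y y} = -x
Γ^y_{x y} = 1/x
∇_y V^y = ∂_y V^y + Γ^y_{y j} V^j
  = (0) + (1/x)(y) + (0)(x)
  = y/x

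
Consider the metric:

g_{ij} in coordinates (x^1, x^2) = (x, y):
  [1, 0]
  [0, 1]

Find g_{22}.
With x^1 = x, x^2 = y, g_{22} = g_{yy} is the row-2, column-2 entry of the matrix.
g_{22} = 1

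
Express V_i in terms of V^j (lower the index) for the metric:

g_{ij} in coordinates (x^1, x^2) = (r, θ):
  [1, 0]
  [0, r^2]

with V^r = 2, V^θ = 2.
V_i = g_{ij} V^j:
V_r = (1)(2) + (0)(2) = 2
V_θ = (0)(2) + (r^2)(2) = 2*r^2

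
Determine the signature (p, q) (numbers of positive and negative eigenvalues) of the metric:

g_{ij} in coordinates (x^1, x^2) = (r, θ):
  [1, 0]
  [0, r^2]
The metric is diagonal, so its eigenvalues are the diagonal entries: 1, r^2 (at a generic point, where coordinate-dependent entries are positive).
2 positive, 0 negative.
(2, 0) - Riemannian (positive definite)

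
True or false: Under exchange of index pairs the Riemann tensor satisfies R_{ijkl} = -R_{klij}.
The pair-exchange symmetry has a plus sign: R_{ijkl} = +R_{klij}.
False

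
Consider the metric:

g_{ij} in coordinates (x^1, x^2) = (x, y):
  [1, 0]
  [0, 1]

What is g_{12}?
With x^1 = x, x^2 = y, g_{12} = g_{xy} is the row-1, column-2 entry of the matrix.
g_{12} = 0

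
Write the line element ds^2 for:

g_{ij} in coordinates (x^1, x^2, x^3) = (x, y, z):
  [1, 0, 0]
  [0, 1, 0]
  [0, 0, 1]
ds^2 = g_{ij} dx^i dx^j; only the non-zero components contribute.
ds^2 = dx^2 + dy^2 + dz^2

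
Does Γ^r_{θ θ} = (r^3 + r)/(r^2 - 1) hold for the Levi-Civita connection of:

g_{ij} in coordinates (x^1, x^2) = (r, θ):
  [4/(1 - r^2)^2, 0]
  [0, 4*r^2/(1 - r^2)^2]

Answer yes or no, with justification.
Γ^r_{θ θ} = (1/2) g^{rr} (∂_θ g_{rθ} + ∂_θ g_{rθ} - ∂_r g_{θθ}) = (1/2)((1 - r^2)^2/4)((0) + (0) - (-8*(r^3 + r)/(r^2 - 1)^3)) = (r^3 + r)/(r^2 - 1)
This equals the proposed value (r^3 + r)/(r^2 - 1).
Yes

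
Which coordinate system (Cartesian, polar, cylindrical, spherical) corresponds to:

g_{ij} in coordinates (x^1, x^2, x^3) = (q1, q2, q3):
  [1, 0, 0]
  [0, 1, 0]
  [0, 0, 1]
All components are constant and the metric is the identity, i.e. orthonormal rectilinear coordinates.
Cartesian (3D) coordinates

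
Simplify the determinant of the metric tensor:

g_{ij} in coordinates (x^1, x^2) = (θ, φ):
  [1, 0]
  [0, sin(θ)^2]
For a 2×2 metric: det(g) = g_{11}·g_{22} - g_{12}·g_{21}
= (1)·(sin(θ)^2) - (0)·(0)
= sin(θ)^2 - 0
det(g) = sin(θ)^2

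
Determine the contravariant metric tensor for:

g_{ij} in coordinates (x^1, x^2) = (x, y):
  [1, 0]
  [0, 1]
The metric is diagonal, so g^{ij} is diagonal with entries 1/g_{ii}: diag(1, 1).
g^{ij}:
  [1, 0]
  [0, 1]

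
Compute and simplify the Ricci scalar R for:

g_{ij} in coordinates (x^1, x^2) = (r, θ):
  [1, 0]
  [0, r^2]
Non-zero Christoffel symbols (Γ^k_{ij} = Γ^k_{ji}):
Γ^r_{θ θ} = -r
Γ^θ_{r θ} = 1/r
Ricci tensor (R_{ij} = R^k_{ikj}): R_{rr} = 0, R_{rθ} = 0, R_{θθ} = 0
Inverse metric: g^{rr} = 1, g^{θθ} = 1/r^2
R = g^{ij} R_{ij} = (1)(0) + (1/r^2)(0) = 0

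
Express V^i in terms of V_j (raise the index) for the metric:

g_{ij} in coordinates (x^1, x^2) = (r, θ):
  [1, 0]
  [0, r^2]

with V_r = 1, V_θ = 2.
Inverse metric (diagonal): g^{rr} = 1, g^{θθ} = 1/r^2
V^i = g^{ij} V_j:
V^r = (1)(1) + (0)(2) = 1
V^θ = (0)(1) + (1/r^2)(2) = 2/r^2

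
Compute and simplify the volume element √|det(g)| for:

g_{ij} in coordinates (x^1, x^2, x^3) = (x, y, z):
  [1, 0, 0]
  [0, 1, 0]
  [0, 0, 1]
det(g) = 1
√|det(g)| = 1
Volume element: dV = 1 dx dy dz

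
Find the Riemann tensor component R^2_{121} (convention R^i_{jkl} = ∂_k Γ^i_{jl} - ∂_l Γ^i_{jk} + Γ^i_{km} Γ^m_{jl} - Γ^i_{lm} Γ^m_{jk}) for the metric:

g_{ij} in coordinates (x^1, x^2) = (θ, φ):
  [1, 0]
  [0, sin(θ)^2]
Non-zero Christoffel symbols (Γ^k_{ij} = Γ^k_{ji}):
Γ^θ_{φ φ} = -sin(2*θ)/2
Γ^φ_{θ φ} = 1/tan(θ)
R^φ_{θ φ θ} = ∂_φ Γ^φ_{θ θ} - ∂_θ Γ^φ_{θ φ} + Γ^φ_{φ m} Γ^m_{θ θ} - Γ^φ_{θ m} Γ^m_{θ φ}
  = (0) - (-1/sin(θ)^2) + (0) - (1/tan(θ)^2) = 1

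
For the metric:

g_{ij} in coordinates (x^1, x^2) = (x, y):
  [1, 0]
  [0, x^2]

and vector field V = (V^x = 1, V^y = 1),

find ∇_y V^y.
Non-zero Christoffel symbols:
Γ^x_{y y} = -x
Γ^y_{x y} = 1/x
∇_y V^y = ∂_y V^y + Γ^y_{y j} V^j
  = (0) + (1/x)(1) + (0)(1)
  = 1/x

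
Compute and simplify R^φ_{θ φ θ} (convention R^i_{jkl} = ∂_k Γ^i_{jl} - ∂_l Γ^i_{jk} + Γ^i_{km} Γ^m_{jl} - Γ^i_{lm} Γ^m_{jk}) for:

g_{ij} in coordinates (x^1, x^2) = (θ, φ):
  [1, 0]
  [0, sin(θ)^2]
Non-zero Christoffel symbols (Γ^k_{ij} = Γ^k_{ji}):
Γ^θ_{φ φ} = -sin(2*θ)/2
Γ^φ_{θ φ} = 1/tan(θ)
R^φ_{θ φ θ} = ∂_φ Γ^φ_{θ θ} - ∂_θ Γ^φ_{θ φ} + Γ^φ_{φ m} Γ^m_{θ θ} - Γ^φ_{θ m} Γ^m_{θ φ}
  = (0) - (-1/sin(θ)^2) + (0) - (1/tan(θ)^2) = 1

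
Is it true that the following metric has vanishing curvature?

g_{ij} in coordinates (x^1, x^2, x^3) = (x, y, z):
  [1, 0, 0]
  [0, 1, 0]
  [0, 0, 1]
All metric components are constant, so every Christoffel symbol vanishes and R^i_{jkl} = 0.
Yes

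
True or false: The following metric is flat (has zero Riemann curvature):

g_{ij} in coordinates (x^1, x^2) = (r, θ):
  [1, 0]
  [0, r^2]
Non-zero Christoffel symbols:
Γ^r_{θ θ} = -r
Γ^θ_{r θ} = 1/r
Ricci tensor: R_{rr} = 0, R_{rθ} = 0, R_{θθ} = 0
All R_{ij} vanish; in 2 dimensions the Riemann tensor is fully determined by the Ricci tensor, so R^i_{jkl} = 0: the metric is flat (curvilinear coordinates on flat space).
True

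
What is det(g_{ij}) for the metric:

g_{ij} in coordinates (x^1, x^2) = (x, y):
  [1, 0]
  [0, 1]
For a 2×2 metric: det(g) = g_{11}·g_{22} - g_{12}·g_{21}
= (1)·(1) - (0)·(0)
= 1 - 0
det(g) = 1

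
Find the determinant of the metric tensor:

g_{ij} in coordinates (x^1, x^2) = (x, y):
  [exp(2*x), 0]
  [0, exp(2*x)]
For a 2×2 metric: det(g) = g_{11}·g_{22} - g_{12}·g_{21}
= (exp(2*x))·(exp(2*x)) - (0)·(0)
= exp(4*x) - 0
det(g) = exp(4*x)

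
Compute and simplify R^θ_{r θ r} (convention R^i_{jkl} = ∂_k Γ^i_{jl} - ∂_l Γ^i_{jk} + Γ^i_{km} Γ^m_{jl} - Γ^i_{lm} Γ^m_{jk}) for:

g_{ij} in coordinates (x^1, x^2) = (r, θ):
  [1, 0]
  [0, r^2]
Non-zero Christoffel symbols (Γ^k_{ij} = Γ^k_{ji}):
Γ^r_{θ θ} = -r
Γ^θ_{r θ} = 1/r
R^θ_{r θ r} = ∂_θ Γ^θ_{r r} - ∂_r Γ^θ_{r θ} + Γ^θ_{θ m} Γ^m_{r r} - Γ^θ_{r m} Γ^m_{r θ}
  = (0) - (-1/r^2) + (0) - (1/r^2) = 0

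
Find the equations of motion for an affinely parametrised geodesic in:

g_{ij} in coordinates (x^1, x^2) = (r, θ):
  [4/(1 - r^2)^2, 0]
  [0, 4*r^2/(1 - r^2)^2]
Geodesic equation: d^2x^k/dλ^2 + Γ^k_{ij} (dx^i/dλ)(dx^j/dλ) = 0.
Non-zero Christoffel symbols:
Γ^r_{r r} = 2*r/(1 - r^2)
Γ^r_{θ θ} = (r^3 + r)/(r^2 - 1)
Γ^θ_{r θ} = (-r^2 - 1)/(r^3 - r)
Substituting (the symmetric pair Γ^k_{ij}, Γ^k_{ji} combines into a factor 2):
d^2r/dλ^2 + (2*r/(1 - r^2)) (dr/dλ)^2 + ((r^3 + r)/(r^2 - 1)) (dθ/dλ)^2 = 0
d^2θ/dλ^2 + ((-2*r^2 - 2)/(r^3 - r)) (dr/dλ)(dθ/dλ) = 0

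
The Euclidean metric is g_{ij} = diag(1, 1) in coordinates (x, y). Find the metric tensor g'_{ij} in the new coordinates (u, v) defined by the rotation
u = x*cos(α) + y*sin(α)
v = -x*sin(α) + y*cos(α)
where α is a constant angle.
Invert the transformation: x = u*cos(α) - v*sin(α), y = u*sin(α) + v*cos(α)
g'_{ij} = (∂x^k/∂x'^i)(∂x^l/∂x'^j) g_{kl}; with g_{kl} = δ_{kl} this is Σ_k (∂x^k/∂x'^i)(∂x^k/∂x'^j).
Jacobian: ∂x/∂u = cos(α), ∂x/∂v = -sin(α), ∂y/∂u = sin(α), ∂y/∂v = cos(α)
g'_{uu} = (cos(α))(cos(α)) + (sin(α))(sin(α)) = 1
g'_{uv} = (cos(α))(-sin(α)) + (sin(α))(cos(α)) = 0
g'_{vv} = (-sin(α))(-sin(α)) + (cos(α))(cos(α)) = 1
g'_{ij} = diag(1, 1)
The Euclidean metric is invariant under rotations.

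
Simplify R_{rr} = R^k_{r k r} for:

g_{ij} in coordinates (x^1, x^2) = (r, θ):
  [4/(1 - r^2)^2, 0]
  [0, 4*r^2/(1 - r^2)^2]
Non-zero Christoffel symbols (Γ^k_{ij} = Γ^k_{ji}):
Γ^r_{r r} = 2*r/(1 - r^2)
Γ^r_{θ θ} = (r^3 + r)/(r^2 - 1)
Γ^θ_{r θ} = (-r^2 - 1)/(r^3 - r)
R^r_{r r r} = 0 (a repeated index in an antisymmetric pair)
R^θ_{r θ r} = ∂_θ Γ^θ_{r r} - ∂_r Γ^θ_{r θ} + Γ^θ_{θ m} Γ^m_{r r} - Γ^θ_{r m} Γ^m_{r θ}
  = (0) - ((r^4 + 4*r^2 - 1)/(r^3 - r)^2) + (2*(r^2 + 1)/(r^2 - 1)^2) - ((r^2 + 1)^2/(r^3 - r)^2) = -4/(r^2 - 1)^2
R_{rr} = R^r_{r r r} + R^θ_{r θ r} = (0) + (-4/(r^2 - 1)^2) = -4/(r^2 - 1)^2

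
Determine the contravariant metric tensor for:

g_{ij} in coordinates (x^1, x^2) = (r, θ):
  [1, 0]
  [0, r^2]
The metric is diagonal, so g^{ij} is diagonal with entries 1/g_{ii}: diag(1, 1/(r^2)).
g^{ij}:
  [1, 0]
  [0, 1/r^2]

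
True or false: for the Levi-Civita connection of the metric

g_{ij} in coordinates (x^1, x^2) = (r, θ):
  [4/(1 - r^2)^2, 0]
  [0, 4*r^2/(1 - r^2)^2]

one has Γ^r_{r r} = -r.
Γ^r_{r r} = (1/2) g^{rr} (∂_r g_{rr} + ∂_r g_{rr} - ∂_r g_{rr}) = (1/2)((1 - r^2)^2/4)((16*r/(1 - r^2)^3) + (16*r/(1 - r^2)^3) - (16*r/(1 - r^2)^3)) = 2*r/(1 - r^2)
This differs from the proposed value -r.
False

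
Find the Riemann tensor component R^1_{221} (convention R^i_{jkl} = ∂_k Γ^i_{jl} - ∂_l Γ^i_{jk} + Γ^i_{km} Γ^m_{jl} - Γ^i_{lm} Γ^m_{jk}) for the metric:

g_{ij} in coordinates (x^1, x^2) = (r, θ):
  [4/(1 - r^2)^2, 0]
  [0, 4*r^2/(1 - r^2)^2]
Non-zero Christoffel symbols (Γ^k_{ij} = Γ^k_{ji}):
Γ^r_{r r} = 2*r/(1 - r^2)
Γ^r_{θ θ} = (r^3 + r)/(r^2 - 1)
Γ^θ_{r θ} = (-r^2 - 1)/(r^3 - r)
R^r_{θ θ r} = ∂_θ Γ^r_{θ r} - ∂_r Γ^r_{θ θ} + Γ^r_{θ m} Γ^m_{θ r} - Γ^r_{r m} Γ^m_{θ θ}
  = (0) - ((r^4 - 4*r^2 - 1)/(r^2 - 1)^2) + (-(r^2 + 1)^2/(r^2 - 1)^2) - (-2*r^2*(r^2 + 1)/(r^2 - 1)^2) = 4*r^2/(r^2 - 1)^2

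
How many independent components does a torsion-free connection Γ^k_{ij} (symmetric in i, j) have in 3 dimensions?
Γ^k_{ij} has n choices for the upper index and n(n+1)/2 independent symmetric lower index pairs.
Total = 3 × 3×4/2 = 3 × 6 = 18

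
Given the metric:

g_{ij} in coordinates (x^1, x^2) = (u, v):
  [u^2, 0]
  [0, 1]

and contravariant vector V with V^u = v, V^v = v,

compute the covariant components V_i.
V_i = g_{ij} V^j:
V_u = (u^2)(v) + (0)(v) = u^2*v
V_v = (0)(v) + (1)(v) = v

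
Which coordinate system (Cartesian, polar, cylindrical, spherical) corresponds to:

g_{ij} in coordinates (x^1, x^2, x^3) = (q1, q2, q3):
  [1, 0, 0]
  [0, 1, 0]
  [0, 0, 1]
All components are constant and the metric is the identity, i.e. orthonormal rectilinear coordinates.
Cartesian (3D) coordinates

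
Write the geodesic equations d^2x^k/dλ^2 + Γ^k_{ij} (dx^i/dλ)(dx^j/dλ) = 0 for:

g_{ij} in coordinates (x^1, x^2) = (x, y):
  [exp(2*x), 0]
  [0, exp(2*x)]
Geodesic equation: d^2x^k/dλ^2 + Γ^k_{ij} (dx^i/dλ)(dx^j/dλ) = 0.
Non-zero Christoffel symbols:
Γ^x_{x x} = 1
Γ^x_{y y} = -1
Γ^y_{x y} = 1
Substituting (the symmetric pair Γ^k_{ij}, Γ^k_{ji} combines into a factor 2):
d^2x/dλ^2 + (dx/dλ)^2 - (dy/dλ)^2 = 0
d^2y/dλ^2 + 2 (dx/dλ)(dy/dλ) = 0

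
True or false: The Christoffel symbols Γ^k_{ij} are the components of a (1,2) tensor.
Under a change of coordinates Γ picks up an inhomogeneous term ∂²x/∂x'∂x'; e.g. Γ = 0 in Cartesian coordinates but Γ^r_{θθ} = -r in polar coordinates on the same flat plane.
False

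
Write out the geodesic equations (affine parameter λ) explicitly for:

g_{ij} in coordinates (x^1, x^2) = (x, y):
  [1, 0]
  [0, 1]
Geodesic equation: d^2x^k/dλ^2 + Γ^k_{ij} (dx^i/dλ)(dx^j/dλ) = 0.
All Christoffel symbols vanish, so the geodesics are straight lines:
d^2x/dλ^2 = 0
d^2y/dλ^2 = 0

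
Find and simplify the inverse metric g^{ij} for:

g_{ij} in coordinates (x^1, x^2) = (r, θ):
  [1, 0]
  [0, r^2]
The metric is diagonal, so g^{ij} is diagonal with entries 1/g_{ii}: diag(1, 1/(r^2)).
g^{ij}:
  [1, 0]
  [0, 1/r^2]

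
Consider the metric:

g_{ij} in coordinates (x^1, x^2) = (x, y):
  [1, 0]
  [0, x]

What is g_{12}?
With x^1 = x, x^2 = y, g_{12} = g_{xy} is the row-1, column-2 entry of the matrix.
g_{12} = 0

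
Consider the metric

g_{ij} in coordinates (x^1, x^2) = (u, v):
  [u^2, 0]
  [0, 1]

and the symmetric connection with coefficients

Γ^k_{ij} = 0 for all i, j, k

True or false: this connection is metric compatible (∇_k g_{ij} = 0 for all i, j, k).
Using ∇_k g_{ij} = ∂_k g_{ij} - Γ^m_{ki} g_{mj} - Γ^m_{kj} g_{im}:
∇_u g_{uu} = (2*u) - (0) - (0) = 2*u ≠ 0
So the connection is not metric compatible (it is not the Levi-Civita connection).
False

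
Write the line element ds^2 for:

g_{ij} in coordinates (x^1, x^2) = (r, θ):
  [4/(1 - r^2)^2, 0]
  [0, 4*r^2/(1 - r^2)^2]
ds^2 = g_{ij} dx^i dx^j; only the non-zero components contribute.
ds^2 = (4/(1 - r^2)^2) dr^2 + (4*r^2/(1 - r^2)^2) dθ^2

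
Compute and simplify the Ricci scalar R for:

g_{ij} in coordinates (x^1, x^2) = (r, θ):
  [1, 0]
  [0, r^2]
Non-zero Christoffel symbols (Γ^k_{ij} = Γ^k_{ji}):
Γ^r_{θ θ} = -r
Γ^θ_{r θ} = 1/r
Ricci tensor (R_{ij} = R^k_{ikj}): R_{rr} = 0, R_{rθ} = 0, R_{θθ} = 0
Inverse metric: g^{rr} = 1, g^{θθ} = 1/r^2
R = g^{ij} R_{ij} = (1)(0) + (1/r^2)(0) = 0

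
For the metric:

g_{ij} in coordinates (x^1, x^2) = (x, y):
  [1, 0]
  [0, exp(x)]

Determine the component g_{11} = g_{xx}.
With x^1 = x, x^2 = y, g_{11} = g_{xx} is the row-1, column-1 entry of the matrix.
g_{11} = 1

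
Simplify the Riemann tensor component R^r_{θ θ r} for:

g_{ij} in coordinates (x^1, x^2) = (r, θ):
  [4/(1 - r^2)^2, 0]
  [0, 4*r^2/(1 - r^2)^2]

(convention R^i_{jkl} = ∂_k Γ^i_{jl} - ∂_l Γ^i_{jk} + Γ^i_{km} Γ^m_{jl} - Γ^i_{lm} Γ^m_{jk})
Non-zero Christoffel symbols (Γ^k_{ij} = Γ^k_{ji}):
Γ^r_{r r} = 2*r/(1 - r^2)
Γ^r_{θ θ} = (r^3 + r)/(r^2 - 1)
Γ^θ_{r θ} = (-r^2 - 1)/(r^3 - r)
R^r_{θ θ r} = ∂_θ Γ^r_{θ r} - ∂_r Γ^r_{θ θ} + Γ^r_{θ m} Γ^m_{θ r} - Γ^r_{r m} Γ^m_{θ θ}
  = (0) - ((r^4 - 4*r^2 - 1)/(r^2 - 1)^2) + (-(r^2 + 1)^2/(r^2 - 1)^2) - (-2*r^2*(r^2 + 1)/(r^2 - 1)^2) = 4*r^2/(r^2 - 1)^2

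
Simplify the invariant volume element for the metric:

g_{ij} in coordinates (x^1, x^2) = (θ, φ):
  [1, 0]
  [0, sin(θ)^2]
det(g) = sin(θ)^2
√|det(g)| = sin(θ) (taking 0 < θ < π so that |sin(θ)| = sin(θ))
Volume element: dV = sin(θ) dθ dφ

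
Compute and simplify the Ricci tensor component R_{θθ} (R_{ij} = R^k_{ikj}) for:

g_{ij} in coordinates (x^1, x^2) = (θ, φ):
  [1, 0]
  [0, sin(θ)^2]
Non-zero Christoffel symbols (Γ^k_{ij} = Γ^k_{ji}):
Γ^θ_{φ φ} = -sin(2*θ)/2
Γ^φ_{θ φ} = 1/tan(θ)
R^θ_{θ θ θ} = 0 (a repeated index in an antisymmetric pair)
R^φ_{θ φ θ} = ∂_φ Γ^φ_{θ θ} - ∂_θ Γ^φ_{θ φ} + Γ^φ_{φ m} Γ^m_{θ θ} - Γ^φ_{θ m} Γ^m_{θ φ}
  = (0) - (-1/sin(θ)^2) + (0) - (1/tan(θ)^2) = 1
R_{θθ} = R^θ_{θ θ θ} + R^φ_{θ φ θ} = (0) + (1) = 1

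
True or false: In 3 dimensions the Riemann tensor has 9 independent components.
n^2(n^2-1)/12 = 9·8/12 = 6 independent components for n = 3.
False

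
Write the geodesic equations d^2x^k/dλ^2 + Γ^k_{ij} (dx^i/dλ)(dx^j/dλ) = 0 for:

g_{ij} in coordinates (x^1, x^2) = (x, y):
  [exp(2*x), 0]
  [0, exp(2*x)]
Geodesic equation: d^2x^k/dλ^2 + Γ^k_{ij} (dx^i/dλ)(dx^j/dλ) = 0.
Non-zero Christoffel symbols:
Γ^x_{x x} = 1
Γ^x_{y y} = -1
Γ^y_{x y} = 1
Substituting (the symmetric pair Γ^k_{ij}, Γ^k_{ji} combines into a factor 2):
d^2x/dλ^2 + (dx/dλ)^2 - (dy/dλ)^2 = 0
d^2y/dλ^2 + 2 (dx/dλ)(dy/dλ) = 0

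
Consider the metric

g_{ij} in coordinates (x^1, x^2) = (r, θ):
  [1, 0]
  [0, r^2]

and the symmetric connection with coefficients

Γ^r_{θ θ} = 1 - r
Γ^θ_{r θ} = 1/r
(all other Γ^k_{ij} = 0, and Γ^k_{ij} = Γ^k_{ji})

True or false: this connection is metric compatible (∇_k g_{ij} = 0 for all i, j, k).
Using ∇_k g_{ij} = ∂_k g_{ij} - Γ^m_{ki} g_{mj} - Γ^m_{kj} g_{im}:
∇_θ g_{rθ} = (0) - (r) - (1 - r) = -1 ≠ 0
So the connection is not metric compatible (it is not the Levi-Civita connection).
False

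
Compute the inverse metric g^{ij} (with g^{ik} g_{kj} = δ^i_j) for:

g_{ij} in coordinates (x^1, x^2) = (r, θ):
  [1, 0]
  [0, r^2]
The metric is diagonal, so g^{ij} is diagonal with entries 1/g_{ii}: diag(1, 1/(r^2)).
g^{ij}:
  [1, 0]
  [0, 1/r^2]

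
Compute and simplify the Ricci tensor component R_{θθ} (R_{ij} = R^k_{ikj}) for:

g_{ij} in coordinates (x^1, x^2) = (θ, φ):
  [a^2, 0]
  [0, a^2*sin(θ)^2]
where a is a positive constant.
Non-zero Christoffel symbols (Γ^k_{ij} = Γ^k_{ji}):
Γ^θ_{φ φ} = -sin(2*θ)/2
Γ^φ_{θ φ} = 1/tan(θ)
R^θ_{θ θ θ} = 0 (a repeated index in an antisymmetric pair)
R^φ_{θ φ θ} = ∂_φ Γ^φ_{θ θ} - ∂_θ Γ^φ_{θ φ} + Γ^φ_{φ m} Γ^m_{θ θ} - Γ^φ_{θ m} Γ^m_{θ φ}
  = (0) - (-1/sin(θ)^2) + (0) - (1/tan(θ)^2) = 1
R_{θθ} = R^θ_{θ θ θ} + R^φ_{θ φ θ} = (0) + (1) = 1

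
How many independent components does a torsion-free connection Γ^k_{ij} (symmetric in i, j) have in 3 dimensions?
Γ^k_{ij} has n choices for the upper index and n(n+1)/2 independent symmetric lower index pairs.
Total = 3 × 3×4/2 = 3 × 6 = 18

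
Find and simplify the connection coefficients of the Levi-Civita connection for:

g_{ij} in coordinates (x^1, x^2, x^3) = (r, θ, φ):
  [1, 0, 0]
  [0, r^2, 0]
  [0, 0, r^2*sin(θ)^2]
Using Γ^k_{ij} = (1/2) g^{km} (∂_i g_{mj} + ∂_j g_{mi} - ∂_m g_{ij}); the metric is diagonal, so only the m = k term contributes.
Non-zero symbols (using the symmetry Γ^k_{ij} = Γ^k_{ji}):
Γ^r_{θ θ} = (1/2) g^{rr} (∂_θ g_{rθ} + ∂_θ g_{rθ} - ∂_r g_{θθ}) = (1/2)(1)((0) + (0) - (2*r)) = -r
Γ^r_{φ φ} = (1/2) g^{rr} (∂_φ g_{rφ} + ∂_φ g_{rφ} - ∂_r g_{φφ}) = (1/2)(1)((0) + (0) - (2*r*sin(θ)^2)) = -r*sin(θ)^2
Γ^θ_{r θ} = (1/2) g^{θθ} (∂_r g_{θθ} + ∂_θ g_{θr} - ∂_θ g_{rθ}) = (1/2)(1/r^2)((2*r) + (0) - (0)) = 1/r
Γ^θ_{φ φ} = (1/2) g^{θθ} (∂_φ g_{θφ} + ∂_φ g_{θφ} - ∂_θ g_{φφ}) = (1/2)(1/r^2)((0) + (0) - (r^2*sin(2*θ))) = -sin(2*θ)/2
Γ^φ_{r φ} = (1/2) g^{φφ} (∂_r g_{φφ} + ∂_φ g_{φr} - ∂_φ g_{rφ}) = (1/2)(1/(r^2*sin(θ)^2))((2*r*sin(θ)^2) + (0) - (0)) = 1/r
Γ^φ_{θ φ} = (1/2) g^{φφ} (∂_θ g_{φφ} + ∂_φ g_{φθ} - ∂_φ g_{θφ}) = (1/2)(1/(r^2*sin(θ)^2))((r^2*sin(2*θ)) + (0) - (0)) = 1/tan(θ)
All other Christoffel symbols are zero.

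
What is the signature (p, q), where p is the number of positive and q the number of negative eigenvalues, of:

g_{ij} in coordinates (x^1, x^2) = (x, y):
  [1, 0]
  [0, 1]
The metric is diagonal, so its eigenvalues are the diagonal entries: 1, 1 (at a generic point, where coordinate-dependent entries are positive).
2 positive, 0 negative.
(2, 0) - Riemannian (positive definite)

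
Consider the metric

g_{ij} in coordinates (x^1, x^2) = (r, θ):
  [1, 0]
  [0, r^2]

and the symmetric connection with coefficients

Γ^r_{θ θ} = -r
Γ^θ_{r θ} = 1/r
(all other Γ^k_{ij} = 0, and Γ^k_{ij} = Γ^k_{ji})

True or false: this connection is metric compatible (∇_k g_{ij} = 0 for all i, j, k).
Using ∇_k g_{ij} = ∂_k g_{ij} - Γ^m_{ki} g_{mj} - Γ^m_{kj} g_{im}:
e.g. ∇_r g_{θθ} = (2*r) - (r) - (r) = 0
Every component ∇_k g_{ij} vanishes: the connection is metric compatible.
True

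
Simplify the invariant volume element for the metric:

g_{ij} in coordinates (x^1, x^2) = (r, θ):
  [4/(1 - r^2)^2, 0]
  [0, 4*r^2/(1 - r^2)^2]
det(g) = 16*r^2/(1 - r^2)^4
√|det(g)| = 4*r/(r^2 - 1)^2
Volume element: dV = 4*r/(r^2 - 1)^2 dr dθ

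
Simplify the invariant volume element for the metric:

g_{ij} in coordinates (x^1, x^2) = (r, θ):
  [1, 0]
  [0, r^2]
det(g) = r^2
√|det(g)| = r
Volume element: dV = r dr dθ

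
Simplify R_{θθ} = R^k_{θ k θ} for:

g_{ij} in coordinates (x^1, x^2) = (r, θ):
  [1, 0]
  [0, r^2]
Non-zero Christoffel symbols (Γ^k_{ij} = Γ^k_{ji}):
Γ^r_{θ θ} = -r
Γ^θ_{r θ} = 1/r
R^r_{θ r θ} = ∂_r Γ^r_{θ θ} - ∂_θ Γ^r_{θ r} + Γ^r_{r m} Γ^m_{θ θ} - Γ^r_{θ m} Γ^m_{θ r}
  = (-1) - (0) + (0) - (-1) = 0
R^θ_{θ θ θ} = 0 (a repeated index in an antisymmetric pair)
R_{θθ} = R^r_{θ r θ} + R^θ_{θ θ θ} = (0) + (0) = 0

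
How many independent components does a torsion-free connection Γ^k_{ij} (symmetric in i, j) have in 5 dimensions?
Γ^k_{ij} has n choices for the upper index and n(n+1)/2 independent symmetric lower index pairs.
Total = 5 × 5×6/2 = 5 × 15 = 75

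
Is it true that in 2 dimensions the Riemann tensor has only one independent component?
The number of independent components is n^2(n^2-1)/12 = 4·3/12 = 1 for n = 2 (e.g. R_{1212}).
Yes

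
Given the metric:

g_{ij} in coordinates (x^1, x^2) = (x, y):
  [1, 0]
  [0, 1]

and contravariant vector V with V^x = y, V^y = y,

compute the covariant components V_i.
V_i = g_{ij} V^j:
V_x = (1)(y) + (0)(y) = y
V_y = (0)(y) + (1)(y) = y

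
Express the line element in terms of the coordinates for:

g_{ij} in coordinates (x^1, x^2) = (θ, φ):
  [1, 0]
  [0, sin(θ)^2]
ds^2 = g_{ij} dx^i dx^j; only the non-zero components contribute.
ds^2 = dθ^2 + sin(θ)^2 dφ^2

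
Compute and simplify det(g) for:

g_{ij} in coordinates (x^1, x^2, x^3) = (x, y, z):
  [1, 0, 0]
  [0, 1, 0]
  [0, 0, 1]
Diagonal metric: det(g) = g_{11}·g_{22}·g_{33}
= (1)·(1)·(1)
det(g) = 1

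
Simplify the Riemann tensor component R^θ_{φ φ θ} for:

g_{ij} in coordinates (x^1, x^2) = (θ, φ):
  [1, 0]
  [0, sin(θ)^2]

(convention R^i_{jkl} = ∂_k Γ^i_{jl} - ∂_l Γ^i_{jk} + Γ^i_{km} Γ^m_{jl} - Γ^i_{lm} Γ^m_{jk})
Non-zero Christoffel symbols (Γ^k_{ij} = Γ^k_{ji}):
Γ^θ_{φ φ} = -sin(2*θ)/2
Γ^φ_{θ φ} = 1/tan(θ)
R^θ_{φ φ θ} = ∂_φ Γ^θ_{φ θ} - ∂_θ Γ^θ_{φ φ} + Γ^θ_{φ m} Γ^m_{φ θ} - Γ^θ_{θ m} Γ^m_{φ φ}
  = (0) - (-cos(2*θ)) + (-cos(θ)^2) - (0) = -sin(θ)^2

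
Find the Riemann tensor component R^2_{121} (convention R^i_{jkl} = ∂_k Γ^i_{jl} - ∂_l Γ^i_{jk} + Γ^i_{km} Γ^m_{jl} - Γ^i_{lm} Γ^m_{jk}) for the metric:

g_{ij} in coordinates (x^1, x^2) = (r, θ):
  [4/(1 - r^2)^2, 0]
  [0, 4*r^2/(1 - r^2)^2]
Non-zero Christoffel symbols (Γ^k_{ij} = Γ^k_{ji}):
Γ^r_{r r} = 2*r/(1 - r^2)
Γ^r_{θ θ} = (r^3 + r)/(r^2 - 1)
Γ^θ_{r θ} = (-r^2 - 1)/(r^3 - r)
R^θ_{r θ r} = ∂_θ Γ^θ_{r r} - ∂_r Γ^θ_{r θ} + Γ^θ_{θ m} Γ^m_{r r} - Γ^θ_{r m} Γ^m_{r θ}
  = (0) - ((r^4 + 4*r^2 - 1)/(r^3 - r)^2) + (2*(r^2 + 1)/(r^2 - 1)^2) - ((r^2 + 1)^2/(r^3 - r)^2) = -4/(r^2 - 1)^2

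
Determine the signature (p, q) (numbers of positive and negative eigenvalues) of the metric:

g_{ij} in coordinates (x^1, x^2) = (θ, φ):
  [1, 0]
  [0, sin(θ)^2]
The metric is diagonal, so its eigenvalues are the diagonal entries: 1, sin(θ)^2 (at a generic point, where coordinate-dependent entries are positive).
2 positive, 0 negative.
(2, 0) - Riemannian (positive definite)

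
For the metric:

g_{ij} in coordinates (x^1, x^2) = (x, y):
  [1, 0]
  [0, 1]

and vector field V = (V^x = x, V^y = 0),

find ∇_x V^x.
All Christoffel symbols are zero.
∇_x V^x = ∂_x V^x + Γ^x_{x j} V^j
  = (1) + (0)(x) + (0)(0)
  = 1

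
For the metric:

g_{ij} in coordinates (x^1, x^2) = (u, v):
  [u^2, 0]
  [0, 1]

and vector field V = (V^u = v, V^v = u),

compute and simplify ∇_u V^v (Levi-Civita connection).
Non-zero Christoffel symbols:
Γ^u_{u u} = 1/u
∇_u V^v = ∂_u V^v + Γ^v_{u j} V^j
  = (1) + (0)(v) + (0)(u)
  = 1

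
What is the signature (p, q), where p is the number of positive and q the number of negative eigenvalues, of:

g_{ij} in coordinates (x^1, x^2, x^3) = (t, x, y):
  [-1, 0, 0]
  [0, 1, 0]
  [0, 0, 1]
The metric is diagonal, so its eigenvalues are the diagonal entries: -1, 1, 1 (at a generic point, where coordinate-dependent entries are positive).
2 positive, 1 negative.
(2, 1) - Lorentzian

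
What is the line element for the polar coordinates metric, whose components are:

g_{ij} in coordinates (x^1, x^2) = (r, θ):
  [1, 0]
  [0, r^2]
ds^2 = g_{ij} dx^i dx^j; only the non-zero components contribute.
ds^2 = dr^2 + r^2 dθ^2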